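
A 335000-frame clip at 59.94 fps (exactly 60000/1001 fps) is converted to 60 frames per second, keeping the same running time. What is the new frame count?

335335 frames

Target frames = source frames × (target rate / source rate) = 335000 × (60)/(60000/1001) = 335000 × 1001/1000 = 335335.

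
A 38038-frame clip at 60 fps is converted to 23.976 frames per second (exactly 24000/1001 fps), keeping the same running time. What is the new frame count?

15200 frames

Target frames = source frames × (target rate / source rate) = 38038 × (24000/1001)/(60) = 38038 × 400/1001 = 15200.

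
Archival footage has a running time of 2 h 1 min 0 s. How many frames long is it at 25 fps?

181500 frames

2 h 1 min 0 s = 7260 s.
Frames = 7260 × 25 = 181500.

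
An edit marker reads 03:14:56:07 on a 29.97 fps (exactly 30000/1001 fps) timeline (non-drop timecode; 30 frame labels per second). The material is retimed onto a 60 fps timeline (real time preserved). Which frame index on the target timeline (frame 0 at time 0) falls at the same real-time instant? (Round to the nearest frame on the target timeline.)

Source frame index: (3×3600 + 14×60 + 56) × 30 + 7 = 350887.
Real time: 350887 / (30000/1001) = 351237887/30000 s.
Target frame: (351237887/30000) × (60) = 351237887/500 ≈ 702475.774 → 702476.

frame 702476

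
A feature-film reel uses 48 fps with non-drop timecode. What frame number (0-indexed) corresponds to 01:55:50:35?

frame 333635

Total seconds to the label: (1 × 3600 + 55 × 60 + 50) = 6950.
Frame index = 6950 × 48 + 35 = 333635.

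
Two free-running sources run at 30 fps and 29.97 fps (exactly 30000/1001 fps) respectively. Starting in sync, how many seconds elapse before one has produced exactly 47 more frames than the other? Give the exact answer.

The gap grows by |30000/1001 − 30| = 30/1001 frames per second.
Time for a 47-frame gap: 47 ÷ (30/1001) = 47047/30 s.

47047/30 seconds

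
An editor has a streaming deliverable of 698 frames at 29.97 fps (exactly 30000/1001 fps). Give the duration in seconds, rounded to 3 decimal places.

Running time = 698 × 1001/30000 = 349349/15000 s ≈ 23.290 s.

23.290 seconds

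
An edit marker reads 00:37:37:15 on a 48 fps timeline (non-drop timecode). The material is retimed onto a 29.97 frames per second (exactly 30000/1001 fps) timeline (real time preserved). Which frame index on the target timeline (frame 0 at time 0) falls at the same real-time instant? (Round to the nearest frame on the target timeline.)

Source frame index: (0×3600 + 37×60 + 37) × 48 + 15 = 108351.
Real time: 108351 / (48) = 36117/16 s.
Target frame: (36117/16) × (30000/1001) = 67719375/1001 ≈ 67651.723 → 67652.

frame 67652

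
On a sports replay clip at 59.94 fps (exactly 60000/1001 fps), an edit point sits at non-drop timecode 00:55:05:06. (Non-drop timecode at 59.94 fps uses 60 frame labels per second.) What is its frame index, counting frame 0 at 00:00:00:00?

Total seconds to the label: (0 × 3600 + 55 × 60 + 5) = 3305.
Frame index = 3305 × 60 + 6 = 198306.

frame 198306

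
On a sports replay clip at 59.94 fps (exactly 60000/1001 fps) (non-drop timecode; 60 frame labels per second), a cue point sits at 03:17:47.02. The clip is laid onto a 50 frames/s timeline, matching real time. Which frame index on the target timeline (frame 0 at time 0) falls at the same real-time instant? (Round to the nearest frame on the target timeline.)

Source frame index: (3×3600 + 17×60 + 47) × 60 + 2 = 712022.
Real time: 712022 / (60000/1001) = 356367011/30000 s.
Target frame: (356367011/30000) × (50) = 356367011/600 ≈ 593945.018 → 593945.

frame 593945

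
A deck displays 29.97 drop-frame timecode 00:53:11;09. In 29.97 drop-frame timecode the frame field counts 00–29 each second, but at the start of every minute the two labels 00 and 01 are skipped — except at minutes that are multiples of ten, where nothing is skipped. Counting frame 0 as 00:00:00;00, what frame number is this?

95643

Complete 10-minute blocks: 5, each 17982 frames → 89910.
Remaining 3 whole minutes in the current block: 1800 + 2 × 1798 = 5396 frames.
Within the current minute: 11 × 30 + 9 − 2 = 337 (labels ;00/;01 skipped at this minute). Total = 89910 + 5396 + 337 = 95643.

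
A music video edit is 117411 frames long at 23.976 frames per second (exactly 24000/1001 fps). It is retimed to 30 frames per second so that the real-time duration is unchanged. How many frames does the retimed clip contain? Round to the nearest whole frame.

Frames at target rate = 117411 × (30) / (24000/1001) = 117528411/800 ≈ 146910.514.
Nearest whole frame: 146911.

146911 frames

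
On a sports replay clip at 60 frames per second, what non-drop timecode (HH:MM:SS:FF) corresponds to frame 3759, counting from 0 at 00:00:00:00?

3759 ÷ 60 = 62 full seconds, remainder 39 frames.
62 s = 0 h 1 min 2 s.
Timecode: 00:01:02:39.

00:01:02:39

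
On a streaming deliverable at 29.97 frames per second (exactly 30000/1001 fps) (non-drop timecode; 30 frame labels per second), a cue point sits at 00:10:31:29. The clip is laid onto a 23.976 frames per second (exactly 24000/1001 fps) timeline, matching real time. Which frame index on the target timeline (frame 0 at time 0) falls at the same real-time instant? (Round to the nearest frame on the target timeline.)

Source frame index: (0×3600 + 10×60 + 31) × 30 + 29 = 18959.
Real time: 18959 / (30000/1001) = 18977959/30000 s.
Target frame: (18977959/30000) × (24000/1001) = 75836/5 ≈ 15167.200 → 15167.

frame 15167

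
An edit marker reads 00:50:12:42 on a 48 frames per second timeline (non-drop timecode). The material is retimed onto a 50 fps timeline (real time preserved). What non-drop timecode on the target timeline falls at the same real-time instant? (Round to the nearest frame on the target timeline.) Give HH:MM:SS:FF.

Source frame index: (0×3600 + 50×60 + 12) × 48 + 42 = 144618.
Real time: 144618 / (48) = 24103/8 s.
Target frame: (24103/8) × (50) = 602575/4 ≈ 150643.750 → 150644.
At 50 labels/s: frame 150644 → 00:50:12:44.

00:50:12:44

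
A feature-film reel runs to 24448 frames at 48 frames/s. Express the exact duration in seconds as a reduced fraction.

1528/3 seconds

Running time = 24448 ÷ (48) = 24448 × 1/48 = 1528/3 s.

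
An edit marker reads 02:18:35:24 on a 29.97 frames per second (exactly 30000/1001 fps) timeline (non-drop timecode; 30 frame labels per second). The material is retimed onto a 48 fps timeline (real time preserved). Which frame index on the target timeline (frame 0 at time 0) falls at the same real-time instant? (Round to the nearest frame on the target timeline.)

frame 399558

Source frame index: (2×3600 + 18×60 + 35) × 30 + 24 = 249474.
Real time: 249474 / (30000/1001) = 41620579/5000 s.
Target frame: (41620579/5000) × (48) = 249723474/625 ≈ 399557.558 → 399558.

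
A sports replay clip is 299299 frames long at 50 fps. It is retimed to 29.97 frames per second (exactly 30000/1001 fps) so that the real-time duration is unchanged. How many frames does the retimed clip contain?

Target frames = source frames × (target rate / source rate) = 299299 × (30000/1001)/(50) = 299299 × 600/1001 = 179400.

179400 frames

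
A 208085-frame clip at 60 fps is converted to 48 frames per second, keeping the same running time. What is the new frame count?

166468 frames

Target frames = source frames × (target rate / source rate) = 208085 × (48)/(60) = 208085 × 4/5 = 166468.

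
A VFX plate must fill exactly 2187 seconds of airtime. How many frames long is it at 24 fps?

52488 frames

Frames = 2187 × 24 = 52488.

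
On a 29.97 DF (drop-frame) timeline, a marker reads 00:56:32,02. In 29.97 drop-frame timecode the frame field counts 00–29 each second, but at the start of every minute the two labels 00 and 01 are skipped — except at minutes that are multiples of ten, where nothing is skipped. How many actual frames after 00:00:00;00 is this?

101660

Complete 10-minute blocks: 5, each 17982 frames → 89910.
Remaining 6 whole minutes in the current block: 1800 + 5 × 1798 = 10790 frames.
Within the current minute: 32 × 30 + 2 − 2 = 960 (labels ;00/;01 skipped at this minute). Total = 89910 + 10790 + 960 = 101660.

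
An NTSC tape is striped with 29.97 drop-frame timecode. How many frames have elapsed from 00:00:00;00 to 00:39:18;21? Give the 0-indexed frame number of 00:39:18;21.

Complete 10-minute blocks: 3, each 17982 frames → 53946.
Remaining 9 whole minutes in the current block: 1800 + 8 × 1798 = 16184 frames.
Within the current minute: 18 × 30 + 21 − 2 = 559 (labels ;00/;01 skipped at this minute). Total = 53946 + 16184 + 559 = 70689.

70689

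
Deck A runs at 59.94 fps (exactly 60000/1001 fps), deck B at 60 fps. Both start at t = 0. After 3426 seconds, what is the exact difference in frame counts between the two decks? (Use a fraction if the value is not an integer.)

205560/1001 frames

A emits 60000/1001 × 3426 = 205560000/1001 frames; B emits 60 × 3426 = 205560.
Difference = 205560/1001 frames (≈ 205.3546); B is ahead of A.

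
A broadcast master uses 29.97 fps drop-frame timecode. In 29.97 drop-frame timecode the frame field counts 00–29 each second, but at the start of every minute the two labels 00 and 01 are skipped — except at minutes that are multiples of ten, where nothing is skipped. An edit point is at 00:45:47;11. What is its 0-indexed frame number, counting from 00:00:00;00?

As if non-drop at 30 labels/s: (0 × 3600 + 45 × 60 + 47) × 30 + 11 = 82421.
Minute boundaries passed: 45; those not divisible by 10: 45 − 4 = 41; dropped labels = 2 × 41 = 82.
Actual frame index = 82421 − 82 = 82339.

82339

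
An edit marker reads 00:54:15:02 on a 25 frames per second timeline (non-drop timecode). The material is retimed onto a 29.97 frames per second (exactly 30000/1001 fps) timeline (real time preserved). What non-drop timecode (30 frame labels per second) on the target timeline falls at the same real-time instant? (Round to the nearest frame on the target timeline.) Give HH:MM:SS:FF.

00:54:11:25

Source frame index: (0×3600 + 54×60 + 15) × 25 + 2 = 81377.
Real time: 81377 / (25) = 81377/25 s.
Target frame: (81377/25) × (30000/1001) = 97652400/1001 ≈ 97554.845 → 97555.
At 30 labels/s: frame 97555 → 00:54:11:25.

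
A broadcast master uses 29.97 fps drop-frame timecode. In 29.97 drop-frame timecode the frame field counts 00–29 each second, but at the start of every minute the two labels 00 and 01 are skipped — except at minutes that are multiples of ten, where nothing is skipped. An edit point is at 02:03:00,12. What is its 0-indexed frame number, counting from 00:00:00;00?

221190

Complete 10-minute blocks: 12, each 17982 frames → 215784.
Remaining 3 whole minutes in the current block: 1800 + 2 × 1798 = 5396 frames.
Within the current minute: 0 × 30 + 12 − 2 = 10 (labels ;00/;01 skipped at this minute). Total = 215784 + 5396 + 10 = 221190.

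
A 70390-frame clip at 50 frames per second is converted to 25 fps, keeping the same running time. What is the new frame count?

35195 frames

Target frames = source frames × (target rate / source rate) = 70390 × (25)/(50) = 70390 × 1/2 = 35195.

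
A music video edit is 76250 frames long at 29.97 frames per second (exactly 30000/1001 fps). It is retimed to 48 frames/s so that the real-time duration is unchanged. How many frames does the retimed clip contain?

122122 frames

Target frames = source frames × (target rate / source rate) = 76250 × (48)/(30000/1001) = 76250 × 1001/625 = 122122.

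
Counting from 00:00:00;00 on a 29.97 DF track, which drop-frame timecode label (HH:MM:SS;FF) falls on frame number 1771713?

16:25:16;07

Ten DF minutes hold 17982 frames, so frame 1771713 lies in block 98 (frames 1762236–1780217) with 9477 frames into that block.
The block's first minute is 1800 frames and the rest 1798 each; 9477 frames reaches minute 5, so 98 × 18 + 5 × 2 = 1774 labels have been skipped so far.
Adding those back, label number 1771713 + 1774 = 1773487 at 30 labels/s is 59116 s + 7 f = 16 h 25 min 16 s frame 7, i.e. 16:25:16;07.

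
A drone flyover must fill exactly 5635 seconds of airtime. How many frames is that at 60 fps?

Frames = 5635 × 60 = 338100.

338100 frames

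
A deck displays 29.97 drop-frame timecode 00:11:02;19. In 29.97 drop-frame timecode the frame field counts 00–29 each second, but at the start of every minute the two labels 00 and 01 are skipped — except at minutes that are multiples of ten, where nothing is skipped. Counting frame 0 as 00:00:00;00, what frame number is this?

As if non-drop at 30 labels/s: (0 × 3600 + 11 × 60 + 2) × 30 + 19 = 19879.
Minute boundaries passed: 11; those not divisible by 10: 11 − 1 = 10; dropped labels = 2 × 10 = 20.
Actual frame index = 19879 − 20 = 19859.

19859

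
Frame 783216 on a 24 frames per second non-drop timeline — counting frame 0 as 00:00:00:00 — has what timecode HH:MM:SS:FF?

09:03:54:00

783216 ÷ 24 = 32634 full seconds, remainder 0 frames.
32634 s = 9 h 3 min 54 s.
Timecode: 09:03:54:00.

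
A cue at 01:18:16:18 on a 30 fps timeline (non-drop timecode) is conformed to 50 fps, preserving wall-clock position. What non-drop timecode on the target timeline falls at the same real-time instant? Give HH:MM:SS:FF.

Source frame index: (1×3600 + 18×60 + 16) × 30 + 18 = 140898.
Real time: 140898 / (30) = 23483/5 s.
Target frame: (23483/5) × (50) = 234830.
At 50 labels/s: frame 234830 → 01:18:16:30.

01:18:16:30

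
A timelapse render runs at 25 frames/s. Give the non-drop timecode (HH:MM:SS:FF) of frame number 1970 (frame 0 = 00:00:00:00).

1970 ÷ 25 = 78 full seconds, remainder 20 frames.
78 s = 0 h 1 min 18 s.
Timecode: 00:01:18:20.

00:01:18:20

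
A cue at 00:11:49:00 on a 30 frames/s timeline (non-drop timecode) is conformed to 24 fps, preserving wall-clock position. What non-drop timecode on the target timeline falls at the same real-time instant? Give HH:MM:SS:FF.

Source frame index: (0×3600 + 11×60 + 49) × 30 + 0 = 21270.
Real time: 21270 / (30) = 709 s.
Target frame: (709) × (24) = 17016.
At 24 labels/s: frame 17016 → 00:11:49:00.

00:11:49:00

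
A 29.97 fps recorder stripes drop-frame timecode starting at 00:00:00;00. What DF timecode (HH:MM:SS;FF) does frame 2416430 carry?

22:23:48;08

Ten DF minutes hold 17982 frames, so frame 2416430 lies in block 134 (frames 2409588–2427569) with 6842 frames into that block.
The block's first minute is 1800 frames and the rest 1798 each; 6842 frames reaches minute 3, so 134 × 18 + 3 × 2 = 2418 labels have been skipped so far.
Adding those back, label number 2416430 + 2418 = 2418848 at 30 labels/s is 80628 s + 8 f = 22 h 23 min 48 s frame 8, i.e. 22:23:48;08.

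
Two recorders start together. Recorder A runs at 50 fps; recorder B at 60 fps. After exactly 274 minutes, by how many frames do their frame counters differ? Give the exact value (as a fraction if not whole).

164400 frames

274 min = 16440 s.
A emits 50 × 16440 = 822000 frames; B emits 60 × 16440 = 986400.
Difference = 164400 frames; B is ahead of A.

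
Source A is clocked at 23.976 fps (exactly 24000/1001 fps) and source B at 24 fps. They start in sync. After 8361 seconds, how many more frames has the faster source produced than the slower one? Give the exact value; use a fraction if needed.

A emits 24000/1001 × 8361 = 200664000/1001 frames; B emits 24 × 8361 = 200664.
Difference = 200664/1001 frames (≈ 200.4635); B is ahead of A.

200664/1001 frames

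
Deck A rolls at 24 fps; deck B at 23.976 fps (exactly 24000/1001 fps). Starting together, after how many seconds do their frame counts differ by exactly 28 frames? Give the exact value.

The gap grows by |24000/1001 − 24| = 24/1001 frames per second.
Time for a 28-frame gap: 28 ÷ (24/1001) = 7007/6 s.

7007/6 seconds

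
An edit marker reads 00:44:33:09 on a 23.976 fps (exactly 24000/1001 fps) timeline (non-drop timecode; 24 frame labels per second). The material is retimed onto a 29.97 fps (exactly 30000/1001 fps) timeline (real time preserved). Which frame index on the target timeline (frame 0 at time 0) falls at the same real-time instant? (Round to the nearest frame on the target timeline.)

Source frame index: (0×3600 + 44×60 + 33) × 24 + 9 = 64161.
Real time: 64161 / (24000/1001) = 21408387/8000 s.
Target frame: (21408387/8000) × (30000/1001) = 320805/4 ≈ 80201.250 → 80201.

frame 80201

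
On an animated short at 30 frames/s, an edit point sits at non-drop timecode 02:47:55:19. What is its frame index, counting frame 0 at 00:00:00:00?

frame 302269

Total seconds to the label: (2 × 3600 + 47 × 60 + 55) = 10075.
Frame index = 10075 × 30 + 19 = 302269.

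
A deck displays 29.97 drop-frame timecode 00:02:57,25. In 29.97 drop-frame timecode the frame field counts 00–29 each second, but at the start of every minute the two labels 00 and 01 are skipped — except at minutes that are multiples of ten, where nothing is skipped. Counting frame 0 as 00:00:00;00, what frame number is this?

As if non-drop at 30 labels/s: (0 × 3600 + 2 × 60 + 57) × 30 + 25 = 5335.
Minute boundaries passed: 2; those not divisible by 10: 2 − 0 = 2; dropped labels = 2 × 2 = 4.
Actual frame index = 5335 − 4 = 5331.

5331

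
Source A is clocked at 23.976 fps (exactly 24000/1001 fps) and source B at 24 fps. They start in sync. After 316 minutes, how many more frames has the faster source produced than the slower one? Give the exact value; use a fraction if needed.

316 min = 18960 s.
A emits 24000/1001 × 18960 = 455040000/1001 frames; B emits 24 × 18960 = 455040.
Difference = 455040/1001 frames (≈ 454.5854); B is ahead of A.

455040/1001 frames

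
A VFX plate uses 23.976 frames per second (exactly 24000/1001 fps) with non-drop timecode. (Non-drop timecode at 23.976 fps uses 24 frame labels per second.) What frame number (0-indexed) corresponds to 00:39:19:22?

Total seconds to the label: (0 × 3600 + 39 × 60 + 19) = 2359.
Frame index = 2359 × 24 + 22 = 56638.

56638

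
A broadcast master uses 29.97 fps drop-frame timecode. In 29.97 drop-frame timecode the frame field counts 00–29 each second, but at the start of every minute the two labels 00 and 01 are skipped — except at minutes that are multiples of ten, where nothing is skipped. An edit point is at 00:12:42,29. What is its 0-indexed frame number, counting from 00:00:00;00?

22867

As if non-drop at 30 labels/s: (0 × 3600 + 12 × 60 + 42) × 30 + 29 = 22889.
Minute boundaries passed: 12; those not divisible by 10: 12 − 1 = 11; dropped labels = 2 × 11 = 22.
Actual frame index = 22889 − 22 = 22867.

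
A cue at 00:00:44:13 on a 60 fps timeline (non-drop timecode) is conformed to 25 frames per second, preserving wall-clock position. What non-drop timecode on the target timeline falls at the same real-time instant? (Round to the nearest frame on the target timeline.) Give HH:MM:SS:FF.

00:00:44:05

Source frame index: (0×3600 + 0×60 + 44) × 60 + 13 = 2653.
Real time: 2653 / (60) = 2653/60 s.
Target frame: (2653/60) × (25) = 13265/12 ≈ 1105.417 → 1105.
At 25 labels/s: frame 1105 → 00:00:44:05.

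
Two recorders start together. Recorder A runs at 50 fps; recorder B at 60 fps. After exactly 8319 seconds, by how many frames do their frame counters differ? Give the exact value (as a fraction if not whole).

A emits 50 × 8319 = 415950 frames; B emits 60 × 8319 = 499140.
Difference = 83190 frames; B is ahead of A.

83190 frames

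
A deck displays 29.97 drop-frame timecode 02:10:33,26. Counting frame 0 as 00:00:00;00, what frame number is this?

As if non-drop at 30 labels/s: (2 × 3600 + 10 × 60 + 33) × 30 + 26 = 235016.
Minute boundaries passed: 130; those not divisible by 10: 130 − 13 = 117; dropped labels = 2 × 117 = 234.
Actual frame index = 235016 − 234 = 234782.

234782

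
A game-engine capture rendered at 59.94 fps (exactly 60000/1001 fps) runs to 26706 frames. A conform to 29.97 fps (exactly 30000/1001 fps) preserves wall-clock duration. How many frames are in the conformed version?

13353 frames

Target frames = source frames × (target rate / source rate) = 26706 × (30000/1001)/(60000/1001) = 26706 × 1/2 = 13353.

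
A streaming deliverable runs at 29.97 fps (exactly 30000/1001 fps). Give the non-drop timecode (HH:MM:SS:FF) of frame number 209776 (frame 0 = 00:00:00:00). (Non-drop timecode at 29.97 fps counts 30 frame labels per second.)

01:56:32:16

209776 ÷ 30 = 6992 full seconds, remainder 16 frames.
6992 s = 1 h 56 min 32 s.
Timecode: 01:56:32:16.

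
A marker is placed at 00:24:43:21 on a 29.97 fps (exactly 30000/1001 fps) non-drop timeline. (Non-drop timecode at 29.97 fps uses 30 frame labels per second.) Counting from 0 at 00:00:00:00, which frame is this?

Total seconds to the label: (0 × 3600 + 24 × 60 + 43) = 1483.
Frame index = 1483 × 30 + 21 = 44511.

44511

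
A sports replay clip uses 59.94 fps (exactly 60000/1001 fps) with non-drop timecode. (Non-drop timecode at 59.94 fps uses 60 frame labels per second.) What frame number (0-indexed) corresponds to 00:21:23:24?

77004

Total seconds to the label: (0 × 3600 + 21 × 60 + 23) = 1283.
Frame index = 1283 × 60 + 24 = 77004.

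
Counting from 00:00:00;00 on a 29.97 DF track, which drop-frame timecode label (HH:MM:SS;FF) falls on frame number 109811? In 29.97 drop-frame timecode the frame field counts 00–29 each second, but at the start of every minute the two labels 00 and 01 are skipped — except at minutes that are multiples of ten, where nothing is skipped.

01:01:04;01

Ten DF minutes hold 17982 frames, so frame 109811 lies in block 6 (frames 107892–125873) with 1919 frames into that block.
The block's first minute is 1800 frames and the rest 1798 each; 1919 frames reaches minute 1, so 6 × 18 + 1 × 2 = 110 labels have been skipped so far.
Adding those back, label number 109811 + 110 = 109921 at 30 labels/s is 3664 s + 1 f = 1 h 1 min 4 s frame 1, i.e. 01:01:04;01.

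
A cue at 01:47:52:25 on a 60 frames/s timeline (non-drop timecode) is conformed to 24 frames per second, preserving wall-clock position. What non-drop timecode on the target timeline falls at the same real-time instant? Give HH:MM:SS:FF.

Source frame index: (1×3600 + 47×60 + 52) × 60 + 25 = 388345.
Real time: 388345 / (60) = 77669/12 s.
Target frame: (77669/12) × (24) = 155338.
At 24 labels/s: frame 155338 → 01:47:52:10.

01:47:52:10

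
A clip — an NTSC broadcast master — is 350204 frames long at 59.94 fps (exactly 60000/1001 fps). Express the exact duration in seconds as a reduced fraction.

87638551/15000 seconds

Running time = 350204 ÷ (60000/1001) = 350204 × 1001/60000 = 87638551/15000 s.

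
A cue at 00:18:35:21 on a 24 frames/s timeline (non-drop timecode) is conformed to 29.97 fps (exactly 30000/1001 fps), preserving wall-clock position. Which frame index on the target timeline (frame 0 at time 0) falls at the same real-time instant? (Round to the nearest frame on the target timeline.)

frame 33443

Source frame index: (0×3600 + 18×60 + 35) × 24 + 21 = 26781.
Real time: 26781 / (24) = 8927/8 s.
Target frame: (8927/8) × (30000/1001) = 33476250/1001 ≈ 33442.807 → 33443.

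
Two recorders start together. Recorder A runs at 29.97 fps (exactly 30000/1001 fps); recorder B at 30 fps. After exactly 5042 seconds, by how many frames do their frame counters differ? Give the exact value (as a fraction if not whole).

151260/1001 frames

A emits 30000/1001 × 5042 = 151260000/1001 frames; B emits 30 × 5042 = 151260.
Difference = 151260/1001 frames (≈ 151.1089); B is ahead of A.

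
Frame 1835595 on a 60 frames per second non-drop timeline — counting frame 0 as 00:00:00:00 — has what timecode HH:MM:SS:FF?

08:29:53:15

1835595 ÷ 60 = 30593 full seconds, remainder 15 frames.
30593 s = 8 h 29 min 53 s.
Timecode: 08:29:53:15.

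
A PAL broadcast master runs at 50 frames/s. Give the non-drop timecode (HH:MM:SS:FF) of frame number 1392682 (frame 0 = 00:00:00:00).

1392682 ÷ 50 = 27853 full seconds, remainder 32 frames.
27853 s = 7 h 44 min 13 s.
Timecode: 07:44:13:32.

07:44:13:32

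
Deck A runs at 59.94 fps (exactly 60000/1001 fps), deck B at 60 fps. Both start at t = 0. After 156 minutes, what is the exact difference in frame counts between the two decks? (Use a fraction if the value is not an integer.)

43200/77 frames

156 min = 9360 s.
A emits 60000/1001 × 9360 = 43200000/77 frames; B emits 60 × 9360 = 561600.
Difference = 43200/77 frames (≈ 561.0390); B is ahead of A.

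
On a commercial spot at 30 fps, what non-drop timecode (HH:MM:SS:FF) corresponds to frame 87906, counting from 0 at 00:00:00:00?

87906 ÷ 30 = 2930 full seconds, remainder 6 frames.
2930 s = 0 h 48 min 50 s.
Timecode: 00:48:50:06.

00:48:50:06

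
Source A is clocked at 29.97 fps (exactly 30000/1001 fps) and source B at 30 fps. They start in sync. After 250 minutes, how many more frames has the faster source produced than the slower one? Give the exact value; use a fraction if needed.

450000/1001 frames

250 min = 15000 s.
A emits 30000/1001 × 15000 = 450000000/1001 frames; B emits 30 × 15000 = 450000.
Difference = 450000/1001 frames (≈ 449.5504); B is ahead of A.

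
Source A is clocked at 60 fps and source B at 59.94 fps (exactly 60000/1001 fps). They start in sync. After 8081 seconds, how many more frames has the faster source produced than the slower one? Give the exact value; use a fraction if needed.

A emits 60 × 8081 = 484860 frames; B emits 60000/1001 × 8081 = 484860000/1001.
Difference = 484860/1001 frames (≈ 484.3756); B is behind A.

484860/1001 frames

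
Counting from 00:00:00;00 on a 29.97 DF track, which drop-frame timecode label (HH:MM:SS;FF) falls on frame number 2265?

00:01:15;17

Ten DF minutes hold 17982 frames, so frame 2265 lies in block 0 (frames 0–17981) with 2265 frames into that block.
The block's first minute is 1800 frames and the rest 1798 each; 2265 frames reaches minute 1, so 0 × 18 + 1 × 2 = 2 labels have been skipped so far.
Adding those back, label number 2265 + 2 = 2267 at 30 labels/s is 75 s + 17 f = 0 h 1 min 15 s frame 17, i.e. 00:01:15;17.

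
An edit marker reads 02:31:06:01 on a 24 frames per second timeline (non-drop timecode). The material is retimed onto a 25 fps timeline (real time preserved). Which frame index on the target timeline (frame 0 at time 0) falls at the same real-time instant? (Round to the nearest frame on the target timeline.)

frame 226651

Source frame index: (2×3600 + 31×60 + 6) × 24 + 1 = 217585.
Real time: 217585 / (24) = 217585/24 s.
Target frame: (217585/24) × (25) = 5439625/24 ≈ 226651.042 → 226651.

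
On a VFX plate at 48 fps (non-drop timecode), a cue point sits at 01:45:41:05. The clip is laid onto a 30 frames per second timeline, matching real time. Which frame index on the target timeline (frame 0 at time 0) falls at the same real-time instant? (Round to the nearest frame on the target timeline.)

Source frame index: (1×3600 + 45×60 + 41) × 48 + 5 = 304373.
Real time: 304373 / (48) = 304373/48 s.
Target frame: (304373/48) × (30) = 1521865/8 ≈ 190233.125 → 190233.

frame 190233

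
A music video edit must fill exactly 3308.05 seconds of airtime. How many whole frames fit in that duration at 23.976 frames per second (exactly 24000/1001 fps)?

79313 frames

Frames = 3308.05 × 24000/1001 = 79393200/1001 ≈ 79313.8861.
Complete frames: 79313.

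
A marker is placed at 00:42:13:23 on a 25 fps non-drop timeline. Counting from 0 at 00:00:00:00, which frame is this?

63348

Total seconds to the label: (0 × 3600 + 42 × 60 + 13) = 2533.
Frame index = 2533 × 25 + 23 = 63348.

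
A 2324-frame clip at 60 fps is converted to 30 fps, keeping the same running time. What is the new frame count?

Frames at target rate = 2324 × (30) / (60) = 1162.

1162 frames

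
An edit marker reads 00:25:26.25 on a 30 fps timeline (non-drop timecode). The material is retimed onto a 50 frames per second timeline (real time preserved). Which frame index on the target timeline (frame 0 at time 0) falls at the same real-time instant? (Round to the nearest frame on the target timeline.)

Source frame index: (0×3600 + 25×60 + 26) × 30 + 25 = 45805.
Real time: 45805 / (30) = 9161/6 s.
Target frame: (9161/6) × (50) = 229025/3 ≈ 76341.667 → 76342.

frame 76342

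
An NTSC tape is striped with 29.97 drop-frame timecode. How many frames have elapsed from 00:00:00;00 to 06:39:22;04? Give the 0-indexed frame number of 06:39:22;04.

As if non-drop at 30 labels/s: (6 × 3600 + 39 × 60 + 22) × 30 + 4 = 718864.
Minute boundaries passed: 399; those not divisible by 10: 399 − 39 = 360; dropped labels = 2 × 360 = 720.
Actual frame index = 718864 − 720 = 718144.

718144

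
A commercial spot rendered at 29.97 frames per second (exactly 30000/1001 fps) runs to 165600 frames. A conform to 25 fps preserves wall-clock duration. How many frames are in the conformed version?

Target frames = source frames × (target rate / source rate) = 165600 × (25)/(30000/1001) = 165600 × 1001/1200 = 138138.

138138 frames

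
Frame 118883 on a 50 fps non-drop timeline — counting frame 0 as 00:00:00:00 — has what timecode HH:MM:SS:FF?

118883 ÷ 50 = 2377 full seconds, remainder 33 frames.
2377 s = 0 h 39 min 37 s.
Timecode: 00:39:37:33.

00:39:37:33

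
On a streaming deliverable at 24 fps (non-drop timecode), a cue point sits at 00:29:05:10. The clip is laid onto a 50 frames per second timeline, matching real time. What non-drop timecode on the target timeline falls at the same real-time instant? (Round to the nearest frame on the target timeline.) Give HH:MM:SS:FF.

00:29:05:21

Source frame index: (0×3600 + 29×60 + 5) × 24 + 10 = 41890.
Real time: 41890 / (24) = 20945/12 s.
Target frame: (20945/12) × (50) = 523625/6 ≈ 87270.833 → 87271.
At 50 labels/s: frame 87271 → 00:29:05:21.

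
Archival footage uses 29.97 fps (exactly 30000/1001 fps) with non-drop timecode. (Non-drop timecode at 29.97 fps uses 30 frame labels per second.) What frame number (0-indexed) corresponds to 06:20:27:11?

frame 684821

Total seconds to the label: (6 × 3600 + 20 × 60 + 27) = 22827.
Frame index = 22827 × 30 + 11 = 684821.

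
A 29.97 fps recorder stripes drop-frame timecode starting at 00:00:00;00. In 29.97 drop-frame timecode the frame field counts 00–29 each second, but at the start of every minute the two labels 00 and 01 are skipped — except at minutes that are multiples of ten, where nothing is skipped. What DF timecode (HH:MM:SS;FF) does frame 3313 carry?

00:01:50;15

Each 10-minute DF block holds 10 × 60 × 30 − 9 × 2 = 17982 frames. 3313 ÷ 17982 → 0 full blocks, remainder 3313.
Within the partial block the first minute is 1800 frames and each further minute 1798, so 1 further minute boundary passed. Total skipped labels = 18 × 0 + 2 × 1 = 2.
Non-drop label index = 3313 + 2 = 3315; at 30 labels/s that is 00:01:50:15, i.e. DF 00:01:50;15.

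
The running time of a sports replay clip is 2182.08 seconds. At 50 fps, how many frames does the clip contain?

109104 frames

Frames = 2182.08 × 50 = 109104.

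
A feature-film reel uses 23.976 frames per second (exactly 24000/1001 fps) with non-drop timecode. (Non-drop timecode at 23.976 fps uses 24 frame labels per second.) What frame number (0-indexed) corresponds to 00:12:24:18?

Total seconds to the label: (0 × 3600 + 12 × 60 + 24) = 744.
Frame index = 744 × 24 + 18 = 17874.

17874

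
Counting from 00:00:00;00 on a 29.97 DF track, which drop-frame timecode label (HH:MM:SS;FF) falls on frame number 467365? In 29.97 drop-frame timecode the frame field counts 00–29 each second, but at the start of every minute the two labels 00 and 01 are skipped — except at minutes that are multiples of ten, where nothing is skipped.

04:19:54;13

Each 10-minute DF block holds 10 × 60 × 30 − 9 × 2 = 17982 frames. 467365 ÷ 17982 → 25 full blocks, remainder 17815.
Within the partial block the first minute is 1800 frames and each further minute 1798, so 9 further minute boundaries passed. Total skipped labels = 18 × 25 + 2 × 9 = 468.
Non-drop label index = 467365 + 468 = 467833; at 30 labels/s that is 04:19:54:13, i.e. DF 04:19:54;13.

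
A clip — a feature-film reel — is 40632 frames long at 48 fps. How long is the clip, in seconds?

846.5 seconds

Running time = 40632 / (48) = 846.5 s.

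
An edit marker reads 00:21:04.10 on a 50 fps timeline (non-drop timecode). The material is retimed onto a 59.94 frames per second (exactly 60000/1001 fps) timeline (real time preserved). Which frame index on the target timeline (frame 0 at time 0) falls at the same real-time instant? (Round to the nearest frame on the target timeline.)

Source frame index: (0×3600 + 21×60 + 4) × 50 + 10 = 63210.
Real time: 63210 / (50) = 6321/5 s.
Target frame: (6321/5) × (60000/1001) = 10836000/143 ≈ 75776.224 → 75776.

frame 75776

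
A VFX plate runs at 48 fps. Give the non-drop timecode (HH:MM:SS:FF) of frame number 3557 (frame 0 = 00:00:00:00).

3557 ÷ 48 = 74 full seconds, remainder 5 frames.
74 s = 0 h 1 min 14 s.
Timecode: 00:01:14:05.

00:01:14:05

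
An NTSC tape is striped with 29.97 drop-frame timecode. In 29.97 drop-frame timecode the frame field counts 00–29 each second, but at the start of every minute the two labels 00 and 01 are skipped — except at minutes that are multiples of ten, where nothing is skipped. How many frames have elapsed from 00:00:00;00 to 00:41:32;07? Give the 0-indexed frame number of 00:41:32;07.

74693

Complete 10-minute blocks: 4, each 17982 frames → 71928.
Remaining 1 whole minute in the current block: 1800 + 0 × 1798 = 1800 frames.
Within the current minute: 32 × 30 + 7 − 2 = 965 (labels ;00/;01 skipped at this minute). Total = 71928 + 1800 + 965 = 74693.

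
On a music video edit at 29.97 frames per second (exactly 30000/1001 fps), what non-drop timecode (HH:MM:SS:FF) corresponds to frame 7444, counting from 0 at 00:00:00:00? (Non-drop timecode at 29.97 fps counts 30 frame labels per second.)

00:04:08:04

7444 ÷ 30 = 248 full seconds, remainder 4 frames.
248 s = 0 h 4 min 8 s.
Timecode: 00:04:08:04.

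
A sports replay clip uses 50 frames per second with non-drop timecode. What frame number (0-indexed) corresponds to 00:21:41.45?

Total seconds to the label: (0 × 3600 + 21 × 60 + 41) = 1301.
Frame index = 1301 × 50 + 45 = 65095.

65095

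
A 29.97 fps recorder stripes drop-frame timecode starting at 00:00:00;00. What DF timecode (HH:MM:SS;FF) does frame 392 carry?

00:00:13;02

Ten DF minutes hold 17982 frames, so frame 392 lies in block 0 (frames 0–17981) with 392 frames into that block.
The block's first minute is 1800 frames and the rest 1798 each; 392 frames reaches minute 0, so 0 × 18 + 0 × 2 = 0 labels have been skipped so far.
Adding those back, label number 392 + 0 = 392 at 30 labels/s is 13 s + 2 f = 0 h 0 min 13 s frame 2, i.e. 00:00:13;02.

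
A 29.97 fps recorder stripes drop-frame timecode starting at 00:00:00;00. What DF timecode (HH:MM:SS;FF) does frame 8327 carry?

Each 10-minute DF block holds 10 × 60 × 30 − 9 × 2 = 17982 frames. 8327 ÷ 17982 → 0 full blocks, remainder 8327.
Within the partial block the first minute is 1800 frames and each further minute 1798, so 4 further minute boundaries passed. Total skipped labels = 18 × 0 + 2 × 4 = 8.
Non-drop label index = 8327 + 8 = 8335; at 30 labels/s that is 00:04:37:25, i.e. DF 00:04:37;25.

00:04:37;25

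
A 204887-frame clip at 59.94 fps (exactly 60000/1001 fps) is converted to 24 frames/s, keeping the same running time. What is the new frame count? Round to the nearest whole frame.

82037 frames

Frames at target rate = 204887 × (24) / (60000/1001) = 205091887/2500 ≈ 82036.755.
Nearest whole frame: 82037.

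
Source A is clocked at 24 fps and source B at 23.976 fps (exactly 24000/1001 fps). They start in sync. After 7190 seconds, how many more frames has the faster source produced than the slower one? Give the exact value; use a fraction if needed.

172560/1001 frames

A emits 24 × 7190 = 172560 frames; B emits 24000/1001 × 7190 = 172560000/1001.
Difference = 172560/1001 frames (≈ 172.3876); B is behind A.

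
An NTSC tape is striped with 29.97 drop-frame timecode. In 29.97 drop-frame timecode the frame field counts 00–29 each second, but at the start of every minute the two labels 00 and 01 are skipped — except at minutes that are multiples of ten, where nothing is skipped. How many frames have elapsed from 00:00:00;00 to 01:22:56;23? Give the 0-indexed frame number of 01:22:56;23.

As if non-drop at 30 labels/s: (1 × 3600 + 22 × 60 + 56) × 30 + 23 = 149303.
Minute boundaries passed: 82; those not divisible by 10: 82 − 8 = 74; dropped labels = 2 × 74 = 148.
Actual frame index = 149303 − 148 = 149155.

149155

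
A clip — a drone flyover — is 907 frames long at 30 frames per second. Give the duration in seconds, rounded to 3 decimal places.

Running time = 907 × 1/30 = 907/30 s ≈ 30.233 s.

30.233 seconds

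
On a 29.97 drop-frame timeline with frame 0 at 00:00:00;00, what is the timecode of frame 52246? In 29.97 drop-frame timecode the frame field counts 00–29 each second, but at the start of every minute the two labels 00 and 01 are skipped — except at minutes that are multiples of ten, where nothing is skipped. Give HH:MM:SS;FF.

00:29:03;10

Each 10-minute DF block holds 10 × 60 × 30 − 9 × 2 = 17982 frames. 52246 ÷ 17982 → 2 full blocks, remainder 16282.
Within the partial block the first minute is 1800 frames and each further minute 1798, so 9 further minute boundaries passed. Total skipped labels = 18 × 2 + 2 × 9 = 54.
Non-drop label index = 52246 + 54 = 52300; at 30 labels/s that is 00:29:03:10, i.e. DF 00:29:03;10.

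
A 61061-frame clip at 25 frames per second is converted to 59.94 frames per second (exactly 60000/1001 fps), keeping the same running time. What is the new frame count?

146400 frames

Target frames = source frames × (target rate / source rate) = 61061 × (60000/1001)/(25) = 61061 × 2400/1001 = 146400.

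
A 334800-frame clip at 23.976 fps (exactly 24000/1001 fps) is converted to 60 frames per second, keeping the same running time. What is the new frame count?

Target frames = source frames × (target rate / source rate) = 334800 × (60)/(24000/1001) = 334800 × 1001/400 = 837837.

837837 frames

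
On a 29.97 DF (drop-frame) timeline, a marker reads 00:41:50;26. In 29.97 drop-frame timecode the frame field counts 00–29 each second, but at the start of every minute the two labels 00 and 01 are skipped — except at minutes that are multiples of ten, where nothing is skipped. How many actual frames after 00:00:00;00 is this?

As if non-drop at 30 labels/s: (0 × 3600 + 41 × 60 + 50) × 30 + 26 = 75326.
Minute boundaries passed: 41; those not divisible by 10: 41 − 4 = 37; dropped labels = 2 × 37 = 74.
Actual frame index = 75326 − 74 = 75252.

75252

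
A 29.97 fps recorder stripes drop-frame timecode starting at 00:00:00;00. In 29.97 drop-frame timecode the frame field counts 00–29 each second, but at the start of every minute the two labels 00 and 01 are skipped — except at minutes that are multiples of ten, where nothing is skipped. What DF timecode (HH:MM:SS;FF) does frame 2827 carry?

Ten DF minutes hold 17982 frames, so frame 2827 lies in block 0 (frames 0–17981) with 2827 frames into that block.
The block's first minute is 1800 frames and the rest 1798 each; 2827 frames reaches minute 1, so 0 × 18 + 1 × 2 = 2 labels have been skipped so far.
Adding those back, label number 2827 + 2 = 2829 at 30 labels/s is 94 s + 9 f = 0 h 1 min 34 s frame 9, i.e. 00:01:34;09.

00:01:34;09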